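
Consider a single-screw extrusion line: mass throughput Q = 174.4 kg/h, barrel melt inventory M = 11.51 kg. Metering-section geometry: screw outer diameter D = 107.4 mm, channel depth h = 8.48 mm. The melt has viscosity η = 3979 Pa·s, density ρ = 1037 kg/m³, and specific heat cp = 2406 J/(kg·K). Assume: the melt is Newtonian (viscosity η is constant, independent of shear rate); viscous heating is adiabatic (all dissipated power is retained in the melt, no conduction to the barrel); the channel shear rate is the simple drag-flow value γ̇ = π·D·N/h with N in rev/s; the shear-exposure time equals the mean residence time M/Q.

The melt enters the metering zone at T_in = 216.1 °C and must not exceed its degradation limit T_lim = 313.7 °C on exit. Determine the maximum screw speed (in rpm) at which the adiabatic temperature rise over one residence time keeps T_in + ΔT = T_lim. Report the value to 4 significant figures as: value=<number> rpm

value=24.20 rpm

Q_s = Q / 3600 = 174.4 / 3600 = 0.0484444 kg/s
Mean residence time: t_res = M/Q_s = 11.51 kg / 0.0484444 kg/s = 237.592 s
Convert to metres: D = 0.1074 m, h = 0.00848 m
ΔT_a = T_lim − T_in = 313.7 − 216.1 = 97.6 K
γ̇_max² = ΔT_a·ρ·cp/(η·t_res) = 97.6·1037·2406/(3979·237.592) = 257.584 s⁻²
γ̇_max = √257.584 = 16.0494 s⁻¹
Solve γ̇ = πDN/h for N: N_max = γ̇_max·h/(π·D) = 16.0494 × 0.00848 / (π × 0.1074) = 0.403368 rev/s = 24.2021 rpm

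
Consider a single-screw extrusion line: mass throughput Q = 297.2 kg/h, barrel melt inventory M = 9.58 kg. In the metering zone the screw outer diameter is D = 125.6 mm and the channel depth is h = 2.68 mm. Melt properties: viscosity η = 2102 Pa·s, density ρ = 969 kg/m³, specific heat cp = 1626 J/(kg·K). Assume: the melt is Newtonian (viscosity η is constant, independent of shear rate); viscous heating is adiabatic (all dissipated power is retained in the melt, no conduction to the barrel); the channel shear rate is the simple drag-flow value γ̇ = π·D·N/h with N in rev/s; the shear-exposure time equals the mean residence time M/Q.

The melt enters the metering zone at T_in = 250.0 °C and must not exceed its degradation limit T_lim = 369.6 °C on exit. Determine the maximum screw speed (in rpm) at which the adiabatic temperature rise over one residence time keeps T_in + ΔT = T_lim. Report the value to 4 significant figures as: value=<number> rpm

Convert throughput: Q = 297.2 kg/h = 297.2/3600 = 0.0825556 kg/s
t_res = M / Q_s = 9.58 / 0.0825556 = 116.043 s
Geometry in SI: D = 125.6 mm → 0.1256 m, h = 2.68 mm → 0.00268 m
Allowable rise: ΔT_a = T_lim − T_in = 369.6 − 250.0 = 119.6 K
Invert ΔT = ηγ̇²t_res/(ρcp) for γ̇: γ̇_max² = ΔT_a ρ cp / (η t_res) = 119.6·969·1626 / (2102·116.043) = 772.545 s⁻²
γ̇_max = sqrt(772.545) = 27.7947 s⁻¹
N_max = γ̇_max·h / (π·D) = 27.7947 · 0.00268 / (π · 0.1256) = 0.18878 rev/s = 11.3268 rpm

value=11.33 rpm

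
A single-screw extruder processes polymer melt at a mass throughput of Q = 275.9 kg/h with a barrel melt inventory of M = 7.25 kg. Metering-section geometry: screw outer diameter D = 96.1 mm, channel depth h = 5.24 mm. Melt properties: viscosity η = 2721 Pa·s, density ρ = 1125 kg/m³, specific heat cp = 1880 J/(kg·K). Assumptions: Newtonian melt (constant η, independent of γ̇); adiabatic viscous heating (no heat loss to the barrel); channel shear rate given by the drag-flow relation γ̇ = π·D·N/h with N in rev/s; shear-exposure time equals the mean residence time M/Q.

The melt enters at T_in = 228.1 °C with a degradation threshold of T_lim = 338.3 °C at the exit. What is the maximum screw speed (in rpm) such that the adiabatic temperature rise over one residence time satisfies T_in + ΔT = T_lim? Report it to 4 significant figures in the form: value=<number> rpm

Convert throughput: Q = 275.9 kg/h = 275.9/3600 = 0.0766389 kg/s
t_res = M / Q_s = 7.25 ÷ 0.0766389 = 94.5995 s
Convert to metres: D = 0.0961 m, h = 0.00524 m
ΔT_a = T_lim − T_in = 338.3 − 228.1 = 110.2 K
γ̇_max² = ΔT_a·ρ·cp / (η·t_res) = [110.2 × 1125 × 1880] / [2721 × 94.5995] = 905.471 s⁻²
Take the square root: γ̇_max = √(905.471) = 30.091 s⁻¹
Solve γ̇ = πDN/h for N: N_max = γ̇_max·h/(π·D) = 30.091 × 0.00524 / (π × 0.0961) = 0.52227 rev/s = 31.3362 rpm

value=31.34 rpm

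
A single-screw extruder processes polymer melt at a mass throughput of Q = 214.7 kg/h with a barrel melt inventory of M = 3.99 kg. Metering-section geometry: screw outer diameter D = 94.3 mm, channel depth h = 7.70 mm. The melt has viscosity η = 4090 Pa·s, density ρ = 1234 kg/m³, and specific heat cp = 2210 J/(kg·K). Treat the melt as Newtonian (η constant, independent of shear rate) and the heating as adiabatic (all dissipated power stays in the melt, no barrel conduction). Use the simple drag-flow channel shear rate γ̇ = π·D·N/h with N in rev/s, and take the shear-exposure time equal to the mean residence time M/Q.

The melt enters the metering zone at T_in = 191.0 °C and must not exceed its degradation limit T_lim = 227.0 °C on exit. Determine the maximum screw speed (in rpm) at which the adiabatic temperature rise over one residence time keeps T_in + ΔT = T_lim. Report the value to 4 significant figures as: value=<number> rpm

value=29.54 rpm

Q_s = Q / 3600 = 214.7 / 3600 = 0.0596389 kg/s
t_res = M / Q_s = 3.99 / 0.0596389 = 66.9027 s
Convert to metres: D = 0.0943 m, h = 0.0077 m
ΔT_a = T_lim − T_in = 227.0 − 191.0 = 36 K
Invert ΔT = ηγ̇²t_res/(ρcp) for γ̇: γ̇_max² = ΔT_a ρ cp / (η t_res) = 36·1234·2210 / (4090·66.9027) = 358.792 s⁻²
γ̇_max = sqrt(358.792) = 18.9418 s⁻¹
N_max = γ̇_max·h / (π·D) = 18.9418 · 0.0077 / (π · 0.0943) = 0.492324 rev/s = 29.5394 rpm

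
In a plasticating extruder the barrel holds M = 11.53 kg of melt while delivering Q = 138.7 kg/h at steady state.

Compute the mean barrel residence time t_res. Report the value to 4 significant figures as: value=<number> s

Q_s = Q / 3600 = 138.7 / 3600 = 0.0385278 kg/s
t_res = M / Q_s = 11.53 ÷ 0.0385278 = 299.265 s

value=299.3 s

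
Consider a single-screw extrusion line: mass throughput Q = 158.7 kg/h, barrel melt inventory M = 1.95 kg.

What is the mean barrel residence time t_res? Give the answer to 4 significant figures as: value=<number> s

Throughput in SI: Q_s = 158.7 kg/h ÷ 3600 s/h = 0.0440833 kg/s
Mean residence time: t_res = M/Q_s = 1.95 kg / 0.0440833 kg/s = 44.2344 s

value=44.23 s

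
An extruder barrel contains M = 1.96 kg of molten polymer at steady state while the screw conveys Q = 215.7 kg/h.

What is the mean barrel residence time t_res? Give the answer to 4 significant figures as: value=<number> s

value=32.71 s

Q_s = Q / 3600 = 215.7 / 3600 = 0.0599167 kg/s
Mean residence time: t_res = M/Q_s = 1.96 kg / 0.0599167 kg/s = 32.7121 s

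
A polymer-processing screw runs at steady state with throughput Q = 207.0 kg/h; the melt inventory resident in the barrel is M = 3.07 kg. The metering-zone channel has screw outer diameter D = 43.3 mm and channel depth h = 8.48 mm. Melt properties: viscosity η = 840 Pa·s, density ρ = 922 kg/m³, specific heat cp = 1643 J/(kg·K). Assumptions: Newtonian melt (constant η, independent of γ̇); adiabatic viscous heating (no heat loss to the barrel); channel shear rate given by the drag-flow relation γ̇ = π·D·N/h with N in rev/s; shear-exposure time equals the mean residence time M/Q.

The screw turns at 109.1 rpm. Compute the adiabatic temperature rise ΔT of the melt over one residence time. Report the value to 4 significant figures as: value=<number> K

value=25.19 K

Convert throughput: Q = 207.0 kg/h = 207.0/3600 = 0.0575 kg/s
Mean residence time: t_res = M/Q_s = 3.07 kg / 0.0575 kg/s = 53.3913 s
Geometry in metres: D = 43.3 mm → 0.0433 m, h = 8.48 mm → 0.00848 m; screw speed N = 109.1 rpm = 1.81833 rev/s
γ̇ = π D N / h = (π)(0.0433)(1.81833) / 0.00848 = 29.1686 s⁻¹
Adiabatic rise: ΔT = η γ̇² t_res / (ρ cp) = 840·(29.1686)²·53.3913 / (922·1643) = 25.1891 K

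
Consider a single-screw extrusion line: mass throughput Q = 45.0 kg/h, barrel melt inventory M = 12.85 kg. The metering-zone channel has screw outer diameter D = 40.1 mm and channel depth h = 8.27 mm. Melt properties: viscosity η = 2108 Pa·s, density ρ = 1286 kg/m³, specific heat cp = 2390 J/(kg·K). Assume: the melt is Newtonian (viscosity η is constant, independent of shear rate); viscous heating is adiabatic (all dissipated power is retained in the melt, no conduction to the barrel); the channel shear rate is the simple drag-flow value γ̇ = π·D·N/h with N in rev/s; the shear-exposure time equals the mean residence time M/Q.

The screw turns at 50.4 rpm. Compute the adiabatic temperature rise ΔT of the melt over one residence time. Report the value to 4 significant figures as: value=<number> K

Convert throughput: Q = 45.0 kg/h = 45.0/3600 = 0.0125 kg/s
t_res = M / Q_s = 12.85 ÷ 0.0125 = 1028 s
Geometry in metres: D = 40.1 mm → 0.0401 m, h = 8.27 mm → 0.00827 m; screw speed N = 50.4 rpm = 0.84 rev/s
γ̇ = π·D·N / h = π · 0.0401 · 0.84 / 0.00827 = 12.7958 s⁻¹
ΔT = η·γ̇²·t_res/(ρ·cp) = [2108 × 12.7958² × 1028] / [1286 × 2390] = 115.441 K

value=115.4 K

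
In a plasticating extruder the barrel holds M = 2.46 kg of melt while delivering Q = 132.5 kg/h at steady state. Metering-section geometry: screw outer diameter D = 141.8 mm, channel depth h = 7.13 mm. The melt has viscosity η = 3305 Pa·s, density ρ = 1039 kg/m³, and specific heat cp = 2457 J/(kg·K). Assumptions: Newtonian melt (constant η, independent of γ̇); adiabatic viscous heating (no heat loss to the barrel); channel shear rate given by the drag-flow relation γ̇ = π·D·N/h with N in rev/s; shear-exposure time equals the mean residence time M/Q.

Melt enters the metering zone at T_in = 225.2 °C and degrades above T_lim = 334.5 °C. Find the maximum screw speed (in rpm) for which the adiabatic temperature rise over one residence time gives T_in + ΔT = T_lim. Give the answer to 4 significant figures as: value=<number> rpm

Throughput in SI: Q_s = 132.5 kg/h ÷ 3600 s/h = 0.0368056 kg/s
Mean residence time: t_res = M/Q_s = 2.46 kg / 0.0368056 kg/s = 66.8377 s
Convert to metres: D = 0.1418 m, h = 0.00713 m
ΔT_a = T_lim − T_in = 334.5 − 225.2 = 109.3 K
Invert ΔT = ηγ̇²t_res/(ρcp) for γ̇: γ̇_max² = ΔT_a ρ cp / (η t_res) = 109.3·1039·2457 / (3305·66.8377) = 1263.13 s⁻²
γ̇_max = √1263.13 = 35.5405 s⁻¹
N_max = γ̇_max·h / (π·D) = 35.5405 · 0.00713 / (π · 0.1418) = 0.568836 rev/s = 34.1302 rpm

value=34.13 rpm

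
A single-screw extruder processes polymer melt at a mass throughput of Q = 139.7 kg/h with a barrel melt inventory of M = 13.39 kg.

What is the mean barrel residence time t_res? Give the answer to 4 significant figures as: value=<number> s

value=345.1 s

Convert throughput: Q = 139.7 kg/h = 139.7/3600 = 0.0388056 kg/s
t_res = M / Q_s = 13.39 / 0.0388056 = 345.054 s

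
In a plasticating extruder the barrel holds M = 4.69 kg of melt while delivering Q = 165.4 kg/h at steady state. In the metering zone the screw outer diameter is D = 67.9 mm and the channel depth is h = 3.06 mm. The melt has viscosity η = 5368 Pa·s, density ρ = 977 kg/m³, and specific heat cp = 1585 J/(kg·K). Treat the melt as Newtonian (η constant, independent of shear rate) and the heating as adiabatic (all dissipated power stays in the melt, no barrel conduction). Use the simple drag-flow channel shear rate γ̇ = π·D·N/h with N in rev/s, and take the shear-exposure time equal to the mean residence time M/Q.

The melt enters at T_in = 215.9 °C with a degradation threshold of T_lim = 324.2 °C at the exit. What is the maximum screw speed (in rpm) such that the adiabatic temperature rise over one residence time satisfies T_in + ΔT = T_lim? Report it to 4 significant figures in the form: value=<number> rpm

value=15.06 rpm

Convert throughput: Q = 165.4 kg/h = 165.4/3600 = 0.0459444 kg/s
t_res = M / Q_s = 4.69 ÷ 0.0459444 = 102.08 s
Convert to metres: D = 0.0679 m, h = 0.00306 m
ΔT_a = T_lim − T_in = 324.2 − 215.9 = 108.3 K
Invert ΔT = ηγ̇²t_res/(ρcp) for γ̇: γ̇_max² = ΔT_a ρ cp / (η t_res) = 108.3·977·1585 / (5368·102.08) = 306.055 s⁻²
γ̇_max = sqrt(306.055) = 17.4944 s⁻¹
Solve γ̇ = πDN/h for N: N_max = γ̇_max·h/(π·D) = 17.4944 × 0.00306 / (π × 0.0679) = 0.250958 rev/s = 15.0575 rpm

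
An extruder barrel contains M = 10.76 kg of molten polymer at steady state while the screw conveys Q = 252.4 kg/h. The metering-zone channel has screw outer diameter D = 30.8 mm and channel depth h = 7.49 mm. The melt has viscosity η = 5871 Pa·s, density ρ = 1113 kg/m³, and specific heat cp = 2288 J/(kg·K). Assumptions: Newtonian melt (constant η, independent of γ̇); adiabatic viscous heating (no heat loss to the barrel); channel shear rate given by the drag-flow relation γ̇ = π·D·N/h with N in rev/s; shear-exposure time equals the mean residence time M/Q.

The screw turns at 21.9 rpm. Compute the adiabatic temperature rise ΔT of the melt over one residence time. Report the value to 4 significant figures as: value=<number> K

value=7.867 K

Q_s = Q / 3600 = 252.4 / 3600 = 0.0701111 kg/s
t_res = M / Q_s = 10.76 / 0.0701111 = 153.471 s
Convert to SI: D = 0.0308 m, h = 0.00749 m, N = 21.9/60 = 0.365 rev/s
Shear rate: γ̇ = πDN/h = π·0.0308·0.365/0.00749 = 4.71533 s⁻¹
ΔT = η·γ̇²·t_res / (ρ·cp) = 5871 · (4.71533)² · 153.471 / (1113 · 2288) = 7.86701 K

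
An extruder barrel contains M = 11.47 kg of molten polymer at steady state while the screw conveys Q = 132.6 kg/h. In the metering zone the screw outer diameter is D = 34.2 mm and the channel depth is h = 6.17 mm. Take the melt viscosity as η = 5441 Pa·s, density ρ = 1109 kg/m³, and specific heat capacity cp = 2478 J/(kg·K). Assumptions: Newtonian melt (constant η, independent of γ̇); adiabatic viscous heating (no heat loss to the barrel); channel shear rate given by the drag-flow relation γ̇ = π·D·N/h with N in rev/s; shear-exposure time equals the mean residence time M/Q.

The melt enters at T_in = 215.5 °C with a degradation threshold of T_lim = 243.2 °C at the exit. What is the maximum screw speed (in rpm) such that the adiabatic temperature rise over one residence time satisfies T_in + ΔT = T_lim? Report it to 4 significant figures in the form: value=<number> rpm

value=23.09 rpm

Throughput in SI: Q_s = 132.6 kg/h ÷ 3600 s/h = 0.0368333 kg/s
t_res = M / Q_s = 11.47 ÷ 0.0368333 = 311.403 s
Geometry in SI: D = 34.2 mm → 0.0342 m, h = 6.17 mm → 0.00617 m
Allowable rise: ΔT_a = T_lim − T_in = 243.2 − 215.5 = 27.7 K
Invert ΔT = ηγ̇²t_res/(ρcp) for γ̇: γ̇_max² = ΔT_a ρ cp / (η t_res) = 27.7·1109·2478 / (5441·311.403) = 44.9274 s⁻²
γ̇_max = sqrt(44.9274) = 6.70279 s⁻¹
N_max = γ̇_max·h / (π·D) = 6.70279 · 0.00617 / (π · 0.0342) = 0.384915 rev/s = 23.0949 rpm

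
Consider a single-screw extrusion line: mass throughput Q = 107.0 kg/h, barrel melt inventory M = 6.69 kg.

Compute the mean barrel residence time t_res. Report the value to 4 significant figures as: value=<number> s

Convert throughput: Q = 107.0 kg/h = 107.0/3600 = 0.0297222 kg/s
Mean residence time: t_res = M/Q_s = 6.69 kg / 0.0297222 kg/s = 225.084 s

value=225.1 s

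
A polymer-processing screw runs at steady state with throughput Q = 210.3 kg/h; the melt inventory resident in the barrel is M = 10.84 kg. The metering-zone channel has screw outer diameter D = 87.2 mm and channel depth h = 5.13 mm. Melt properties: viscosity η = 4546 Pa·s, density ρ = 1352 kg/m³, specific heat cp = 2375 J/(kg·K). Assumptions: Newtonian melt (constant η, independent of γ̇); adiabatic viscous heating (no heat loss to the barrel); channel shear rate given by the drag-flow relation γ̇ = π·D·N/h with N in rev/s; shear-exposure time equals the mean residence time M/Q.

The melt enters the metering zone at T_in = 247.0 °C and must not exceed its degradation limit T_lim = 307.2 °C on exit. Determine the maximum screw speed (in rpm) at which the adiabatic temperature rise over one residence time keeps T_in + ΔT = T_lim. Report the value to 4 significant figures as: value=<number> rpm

value=17.01 rpm

Throughput in SI: Q_s = 210.3 kg/h ÷ 3600 s/h = 0.0584167 kg/s
t_res = M / Q_s = 10.84 ÷ 0.0584167 = 185.563 s
Geometry in SI: D = 87.2 mm → 0.0872 m, h = 5.13 mm → 0.00513 m
ΔT_a = T_lim − T_in = 307.2 − 247.0 = 60.2 K
γ̇_max² = ΔT_a·ρ·cp / (η·t_res) = [60.2 × 1352 × 2375] / [4546 × 185.563] = 229.147 s⁻²
γ̇_max = sqrt(229.147) = 15.1376 s⁻¹
N_max = γ̇_max·h / (π·D) = 15.1376 · 0.00513 / (π · 0.0872) = 0.283471 rev/s = 17.0083 rpm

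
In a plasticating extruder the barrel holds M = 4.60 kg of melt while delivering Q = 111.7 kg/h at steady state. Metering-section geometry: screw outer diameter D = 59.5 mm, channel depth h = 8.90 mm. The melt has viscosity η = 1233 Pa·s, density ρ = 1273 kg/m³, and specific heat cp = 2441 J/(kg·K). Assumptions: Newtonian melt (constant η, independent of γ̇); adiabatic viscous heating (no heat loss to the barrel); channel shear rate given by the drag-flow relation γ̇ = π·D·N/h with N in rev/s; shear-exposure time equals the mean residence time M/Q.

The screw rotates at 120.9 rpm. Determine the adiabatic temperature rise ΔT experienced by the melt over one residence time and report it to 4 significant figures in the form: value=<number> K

Q_s = Q / 3600 = 111.7 / 3600 = 0.0310278 kg/s
t_res = M / Q_s = 4.60 / 0.0310278 = 148.254 s
D = 59.5 mm = 0.0595 m;  h = 8.90 mm = 0.0089 m;  N = 120.9 rpm / 60 = 2.015 rev/s
γ̇ = π·D·N / h = π · 0.0595 · 2.015 / 0.0089 = 42.3206 s⁻¹
Adiabatic rise: ΔT = η γ̇² t_res / (ρ cp) = 1233·(42.3206)²·148.254 / (1273·2441) = 105.36 K

value=105.4 K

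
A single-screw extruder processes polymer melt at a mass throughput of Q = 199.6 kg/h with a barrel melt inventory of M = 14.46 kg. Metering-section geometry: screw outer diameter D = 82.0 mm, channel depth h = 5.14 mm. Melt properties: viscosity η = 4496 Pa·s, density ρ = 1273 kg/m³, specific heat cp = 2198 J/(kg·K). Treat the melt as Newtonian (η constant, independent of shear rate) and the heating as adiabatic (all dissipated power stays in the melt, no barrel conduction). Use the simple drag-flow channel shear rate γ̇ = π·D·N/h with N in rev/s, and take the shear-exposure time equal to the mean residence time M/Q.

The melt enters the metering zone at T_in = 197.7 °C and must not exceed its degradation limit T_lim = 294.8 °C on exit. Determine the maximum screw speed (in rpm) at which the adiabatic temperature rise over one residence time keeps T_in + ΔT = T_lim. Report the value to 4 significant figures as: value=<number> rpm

Convert throughput: Q = 199.6 kg/h = 199.6/3600 = 0.0554444 kg/s
Mean residence time: t_res = M/Q_s = 14.46 kg / 0.0554444 kg/s = 260.802 s
D = 82.0 mm = 0.082 m;  h = 5.14 mm = 0.00514 m
Allowable rise: ΔT_a = T_lim − T_in = 294.8 − 197.7 = 97.1 K
γ̇_max² = ΔT_a·ρ·cp / (η·t_res) = [97.1 × 1273 × 2198] / [4496 × 260.802] = 231.707 s⁻²
Take the square root: γ̇_max = √(231.707) = 15.2219 s⁻¹
Solve γ̇ = πDN/h for N: N_max = γ̇_max·h/(π·D) = 15.2219 × 0.00514 / (π × 0.082) = 0.303717 rev/s = 18.223 rpm

value=18.22 rpm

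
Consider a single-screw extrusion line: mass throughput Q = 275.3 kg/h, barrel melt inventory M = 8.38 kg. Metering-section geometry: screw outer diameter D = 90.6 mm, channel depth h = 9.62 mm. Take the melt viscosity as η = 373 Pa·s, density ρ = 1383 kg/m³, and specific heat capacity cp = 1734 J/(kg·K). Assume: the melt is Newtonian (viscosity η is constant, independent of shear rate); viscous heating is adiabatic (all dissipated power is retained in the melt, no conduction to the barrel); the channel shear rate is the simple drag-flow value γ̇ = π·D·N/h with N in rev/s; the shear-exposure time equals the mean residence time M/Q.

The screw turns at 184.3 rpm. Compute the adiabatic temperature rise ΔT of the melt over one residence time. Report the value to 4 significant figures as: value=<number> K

value=140.8 K

Convert throughput: Q = 275.3 kg/h = 275.3/3600 = 0.0764722 kg/s
t_res = M / Q_s = 8.38 ÷ 0.0764722 = 109.582 s
D = 90.6 mm = 0.0906 m;  h = 9.62 mm = 0.00962 m;  N = 184.3 rpm / 60 = 3.07167 rev/s
Shear rate: γ̇ = πDN/h = π·0.0906·3.07167/0.00962 = 90.8818 s⁻¹
Adiabatic rise: ΔT = η γ̇² t_res / (ρ cp) = 373·(90.8818)²·109.582 / (1383·1734) = 140.777 K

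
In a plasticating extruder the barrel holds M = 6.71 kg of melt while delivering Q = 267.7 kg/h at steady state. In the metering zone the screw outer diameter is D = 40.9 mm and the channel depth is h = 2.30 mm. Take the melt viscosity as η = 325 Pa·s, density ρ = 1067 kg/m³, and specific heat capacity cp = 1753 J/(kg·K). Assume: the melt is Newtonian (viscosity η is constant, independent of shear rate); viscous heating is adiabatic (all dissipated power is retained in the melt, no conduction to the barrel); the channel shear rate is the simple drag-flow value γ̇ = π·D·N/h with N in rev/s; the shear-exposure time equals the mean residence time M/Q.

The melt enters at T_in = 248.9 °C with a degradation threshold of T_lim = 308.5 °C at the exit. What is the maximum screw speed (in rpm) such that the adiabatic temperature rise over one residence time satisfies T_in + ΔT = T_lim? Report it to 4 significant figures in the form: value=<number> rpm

Convert throughput: Q = 267.7 kg/h = 267.7/3600 = 0.0743611 kg/s
t_res = M / Q_s = 6.71 / 0.0743611 = 90.2353 s
Geometry in SI: D = 40.9 mm → 0.0409 m, h = 2.30 mm → 0.0023 m
ΔT_a = T_lim − T_in = 308.5 − 248.9 = 59.6 K
Invert ΔT = ηγ̇²t_res/(ρcp) for γ̇: γ̇_max² = ΔT_a ρ cp / (η t_res) = 59.6·1067·1753 / (325·90.2353) = 3801.3 s⁻²
γ̇_max = sqrt(3801.3) = 61.6547 s⁻¹
N_max = γ̇_max h / (πD) = 61.6547·0.0023/(π·0.0409) = 1.10362 rev/s → ×60 = 66.2174 rpm

value=66.22 rpm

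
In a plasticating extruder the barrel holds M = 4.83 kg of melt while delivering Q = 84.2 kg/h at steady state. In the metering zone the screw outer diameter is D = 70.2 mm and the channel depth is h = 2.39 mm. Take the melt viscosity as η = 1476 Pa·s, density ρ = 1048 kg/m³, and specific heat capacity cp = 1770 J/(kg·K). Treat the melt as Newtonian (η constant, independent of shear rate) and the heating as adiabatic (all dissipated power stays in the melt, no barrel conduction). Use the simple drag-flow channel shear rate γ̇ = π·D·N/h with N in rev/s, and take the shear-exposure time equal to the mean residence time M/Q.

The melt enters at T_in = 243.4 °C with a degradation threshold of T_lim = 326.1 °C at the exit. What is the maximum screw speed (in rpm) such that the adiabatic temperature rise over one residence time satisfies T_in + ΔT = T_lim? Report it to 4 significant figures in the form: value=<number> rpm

Q_s = Q / 3600 = 84.2 / 3600 = 0.0233889 kg/s
Mean residence time: t_res = M/Q_s = 4.83 kg / 0.0233889 kg/s = 206.508 s
D = 70.2 mm = 0.0702 m;  h = 2.39 mm = 0.00239 m
ΔT_a = T_lim − T_in = 326.1 − 243.4 = 82.7 K
γ̇_max² = ΔT_a·ρ·cp/(η·t_res) = 82.7·1048·1770/(1476·206.508) = 503.288 s⁻²
γ̇_max = sqrt(503.288) = 22.4341 s⁻¹
N_max = γ̇_max·h / (π·D) = 22.4341 · 0.00239 / (π · 0.0702) = 0.243119 rev/s = 14.5871 rpm

value=14.59 rpm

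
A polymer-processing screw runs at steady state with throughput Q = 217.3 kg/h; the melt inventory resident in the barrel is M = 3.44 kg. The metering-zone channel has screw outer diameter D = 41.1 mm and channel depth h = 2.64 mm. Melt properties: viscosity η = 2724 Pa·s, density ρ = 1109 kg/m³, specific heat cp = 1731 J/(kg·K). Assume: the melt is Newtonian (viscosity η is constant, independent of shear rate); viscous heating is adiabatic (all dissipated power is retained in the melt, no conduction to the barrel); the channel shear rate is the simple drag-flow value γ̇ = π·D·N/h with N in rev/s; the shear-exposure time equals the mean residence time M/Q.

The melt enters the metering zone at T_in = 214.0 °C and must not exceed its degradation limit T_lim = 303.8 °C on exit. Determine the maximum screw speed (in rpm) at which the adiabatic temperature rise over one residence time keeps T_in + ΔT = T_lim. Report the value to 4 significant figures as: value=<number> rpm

value=40.88 rpm

Throughput in SI: Q_s = 217.3 kg/h ÷ 3600 s/h = 0.0603611 kg/s
t_res = M / Q_s = 3.44 / 0.0603611 = 56.9903 s
Convert to metres: D = 0.0411 m, h = 0.00264 m
ΔT_a = T_lim − T_in = 303.8 − 214.0 = 89.8 K
Invert ΔT = ηγ̇²t_res/(ρcp) for γ̇: γ̇_max² = ΔT_a ρ cp / (η t_res) = 89.8·1109·1731 / (2724·56.9903) = 1110.44 s⁻²
Take the square root: γ̇_max = √(1110.44) = 33.3233 s⁻¹
N_max = γ̇_max h / (πD) = 33.3233·0.00264/(π·0.0411) = 0.681335 rev/s → ×60 = 40.8801 rpm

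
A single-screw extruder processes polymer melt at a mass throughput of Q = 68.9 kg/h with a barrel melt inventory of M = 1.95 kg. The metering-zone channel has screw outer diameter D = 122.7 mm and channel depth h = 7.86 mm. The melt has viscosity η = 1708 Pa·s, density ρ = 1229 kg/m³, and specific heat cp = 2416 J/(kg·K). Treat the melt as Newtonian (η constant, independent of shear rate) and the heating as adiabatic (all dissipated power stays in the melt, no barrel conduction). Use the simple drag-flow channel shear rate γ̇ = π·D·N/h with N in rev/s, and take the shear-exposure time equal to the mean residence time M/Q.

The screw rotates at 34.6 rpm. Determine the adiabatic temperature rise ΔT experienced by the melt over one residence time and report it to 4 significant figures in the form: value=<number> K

Throughput in SI: Q_s = 68.9 kg/h ÷ 3600 s/h = 0.0191389 kg/s
t_res = M / Q_s = 1.95 ÷ 0.0191389 = 101.887 s
D = 122.7 mm = 0.1227 m;  h = 7.86 mm = 0.00786 m;  N = 34.6 rpm / 60 = 0.576667 rev/s
Shear rate: γ̇ = πDN/h = π·0.1227·0.576667/0.00786 = 28.2811 s⁻¹
Adiabatic rise: ΔT = η γ̇² t_res / (ρ cp) = 1708·(28.2811)²·101.887 / (1229·2416) = 46.876 K

value=46.88 K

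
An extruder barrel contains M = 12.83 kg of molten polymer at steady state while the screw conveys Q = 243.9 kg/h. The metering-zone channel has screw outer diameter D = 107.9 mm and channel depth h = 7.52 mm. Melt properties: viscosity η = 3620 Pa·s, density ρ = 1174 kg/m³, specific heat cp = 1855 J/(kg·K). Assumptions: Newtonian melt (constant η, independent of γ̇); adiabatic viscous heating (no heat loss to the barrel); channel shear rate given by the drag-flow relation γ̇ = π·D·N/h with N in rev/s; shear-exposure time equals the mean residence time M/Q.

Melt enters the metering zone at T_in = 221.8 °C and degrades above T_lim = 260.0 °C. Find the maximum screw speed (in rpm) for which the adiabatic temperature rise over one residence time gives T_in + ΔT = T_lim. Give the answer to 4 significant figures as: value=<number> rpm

Convert throughput: Q = 243.9 kg/h = 243.9/3600 = 0.06775 kg/s
Mean residence time: t_res = M/Q_s = 12.83 kg / 0.06775 kg/s = 189.373 s
Convert to metres: D = 0.1079 m, h = 0.00752 m
ΔT_a = T_lim − T_in = 260.0 °C − 221.8 °C = 38.2 K
γ̇_max² = ΔT_a·ρ·cp/(η·t_res) = 38.2·1174·1855/(3620·189.373) = 121.353 s⁻²
γ̇_max = √121.353 = 11.016 s⁻¹
Solve γ̇ = πDN/h for N: N_max = γ̇_max·h/(π·D) = 11.016 × 0.00752 / (π × 0.1079) = 0.244383 rev/s = 14.663 rpm

value=14.66 rpm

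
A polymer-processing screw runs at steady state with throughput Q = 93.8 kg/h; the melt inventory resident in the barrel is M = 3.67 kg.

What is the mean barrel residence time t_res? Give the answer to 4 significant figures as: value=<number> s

Throughput in SI: Q_s = 93.8 kg/h ÷ 3600 s/h = 0.0260556 kg/s
t_res = M / Q_s = 3.67 / 0.0260556 = 140.853 s

value=140.9 s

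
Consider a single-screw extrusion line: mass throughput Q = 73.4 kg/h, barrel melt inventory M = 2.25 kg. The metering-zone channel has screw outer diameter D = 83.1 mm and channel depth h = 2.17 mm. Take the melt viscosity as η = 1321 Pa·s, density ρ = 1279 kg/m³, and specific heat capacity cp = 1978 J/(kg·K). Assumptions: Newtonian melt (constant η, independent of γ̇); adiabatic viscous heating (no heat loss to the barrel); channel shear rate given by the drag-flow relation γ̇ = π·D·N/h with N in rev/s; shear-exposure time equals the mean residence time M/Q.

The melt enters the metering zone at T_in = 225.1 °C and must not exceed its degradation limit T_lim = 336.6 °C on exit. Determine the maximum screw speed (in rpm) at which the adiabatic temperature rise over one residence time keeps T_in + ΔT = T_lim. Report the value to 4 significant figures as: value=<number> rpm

Q_s = Q / 3600 = 73.4 / 3600 = 0.0203889 kg/s
Mean residence time: t_res = M/Q_s = 2.25 kg / 0.0203889 kg/s = 110.354 s
Convert to metres: D = 0.0831 m, h = 0.00217 m
Allowable rise: ΔT_a = T_lim − T_in = 336.6 − 225.1 = 111.5 K
γ̇_max² = ΔT_a·ρ·cp/(η·t_res) = 111.5·1279·1978/(1321·110.354) = 1935 s⁻²
Take the square root: γ̇_max = √(1935) = 43.9886 s⁻¹
N_max = γ̇_max·h / (π·D) = 43.9886 · 0.00217 / (π · 0.0831) = 0.365636 rev/s = 21.9382 rpm

value=21.94 rpm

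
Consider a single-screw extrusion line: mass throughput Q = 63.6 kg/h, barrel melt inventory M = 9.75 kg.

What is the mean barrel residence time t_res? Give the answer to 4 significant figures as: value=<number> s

Q_s = Q / 3600 = 63.6 / 3600 = 0.0176667 kg/s
Mean residence time: t_res = M/Q_s = 9.75 kg / 0.0176667 kg/s = 551.887 s

value=551.9 s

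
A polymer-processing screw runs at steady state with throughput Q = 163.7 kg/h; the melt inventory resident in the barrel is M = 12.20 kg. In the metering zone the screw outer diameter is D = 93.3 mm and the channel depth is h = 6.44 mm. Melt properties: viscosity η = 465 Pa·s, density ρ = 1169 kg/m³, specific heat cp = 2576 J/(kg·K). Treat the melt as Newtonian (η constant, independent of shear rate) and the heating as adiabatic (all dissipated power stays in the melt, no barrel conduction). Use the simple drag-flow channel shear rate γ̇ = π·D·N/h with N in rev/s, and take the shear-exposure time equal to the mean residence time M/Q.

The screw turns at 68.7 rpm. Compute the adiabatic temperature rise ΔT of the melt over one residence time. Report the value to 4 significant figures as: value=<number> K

Q_s = Q / 3600 = 163.7 / 3600 = 0.0454722 kg/s
t_res = M / Q_s = 12.20 ÷ 0.0454722 = 268.296 s
D = 93.3 mm = 0.0933 m;  h = 6.44 mm = 0.00644 m;  N = 68.7 rpm / 60 = 1.145 rev/s
Shear rate: γ̇ = πDN/h = π·0.0933·1.145/0.00644 = 52.1136 s⁻¹
Adiabatic rise: ΔT = η γ̇² t_res / (ρ cp) = 465·(52.1136)²·268.296 / (1169·2576) = 112.515 K

value=112.5 K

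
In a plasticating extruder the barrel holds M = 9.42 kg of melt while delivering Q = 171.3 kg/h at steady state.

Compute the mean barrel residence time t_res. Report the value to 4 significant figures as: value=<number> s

Throughput in SI: Q_s = 171.3 kg/h ÷ 3600 s/h = 0.0475833 kg/s
t_res = M / Q_s = 9.42 / 0.0475833 = 197.968 s

value=198.0 s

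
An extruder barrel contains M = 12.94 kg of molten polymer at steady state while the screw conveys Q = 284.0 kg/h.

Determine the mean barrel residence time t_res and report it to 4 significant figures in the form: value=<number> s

Q_s = Q / 3600 = 284.0 / 3600 = 0.0788889 kg/s
Mean residence time: t_res = M/Q_s = 12.94 kg / 0.0788889 kg/s = 164.028 s

value=164.0 s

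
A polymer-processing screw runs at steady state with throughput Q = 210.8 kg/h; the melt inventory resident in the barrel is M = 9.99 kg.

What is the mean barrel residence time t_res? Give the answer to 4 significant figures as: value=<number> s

Convert throughput: Q = 210.8 kg/h = 210.8/3600 = 0.0585556 kg/s
Mean residence time: t_res = M/Q_s = 9.99 kg / 0.0585556 kg/s = 170.607 s

value=170.6 s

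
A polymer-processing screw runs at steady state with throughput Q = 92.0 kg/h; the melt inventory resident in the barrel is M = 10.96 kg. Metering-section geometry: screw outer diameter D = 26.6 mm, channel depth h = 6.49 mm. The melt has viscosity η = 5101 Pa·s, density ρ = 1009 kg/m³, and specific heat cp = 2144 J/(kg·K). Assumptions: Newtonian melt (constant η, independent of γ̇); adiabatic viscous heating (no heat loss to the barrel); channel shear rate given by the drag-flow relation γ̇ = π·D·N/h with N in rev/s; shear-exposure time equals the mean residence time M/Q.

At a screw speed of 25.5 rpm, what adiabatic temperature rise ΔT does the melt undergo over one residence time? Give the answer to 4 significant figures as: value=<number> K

Q_s = Q / 3600 = 92.0 / 3600 = 0.0255556 kg/s
t_res = M / Q_s = 10.96 / 0.0255556 = 428.87 s
D = 26.6 mm = 0.0266 m;  h = 6.49 mm = 0.00649 m;  N = 25.5 rpm / 60 = 0.425 rev/s
γ̇ = π D N / h = (π)(0.0266)(0.425) / 0.00649 = 5.47237 s⁻¹
ΔT = η·γ̇²·t_res/(ρ·cp) = [5101 × 5.47237² × 428.87] / [1009 × 2144] = 30.2842 K

value=30.28 K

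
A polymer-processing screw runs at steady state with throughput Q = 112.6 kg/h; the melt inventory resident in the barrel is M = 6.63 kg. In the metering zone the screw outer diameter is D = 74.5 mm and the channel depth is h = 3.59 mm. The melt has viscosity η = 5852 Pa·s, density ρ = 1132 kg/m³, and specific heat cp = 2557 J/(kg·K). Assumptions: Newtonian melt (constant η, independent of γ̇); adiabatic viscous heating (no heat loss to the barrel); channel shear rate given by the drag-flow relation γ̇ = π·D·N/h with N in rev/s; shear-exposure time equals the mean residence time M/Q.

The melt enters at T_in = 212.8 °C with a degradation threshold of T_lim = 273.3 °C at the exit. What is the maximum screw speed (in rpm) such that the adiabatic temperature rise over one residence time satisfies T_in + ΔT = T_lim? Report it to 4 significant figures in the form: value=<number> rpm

value=10.93 rpm

Throughput in SI: Q_s = 112.6 kg/h ÷ 3600 s/h = 0.0312778 kg/s
Mean residence time: t_res = M/Q_s = 6.63 kg / 0.0312778 kg/s = 211.972 s
D = 74.5 mm = 0.0745 m;  h = 3.59 mm = 0.00359 m
ΔT_a = T_lim − T_in = 273.3 − 212.8 = 60.5 K
γ̇_max² = ΔT_a·ρ·cp / (η·t_res) = [60.5 × 1132 × 2557] / [5852 × 211.972] = 141.173 s⁻²
γ̇_max = sqrt(141.173) = 11.8816 s⁻¹
N_max = γ̇_max·h / (π·D) = 11.8816 · 0.00359 / (π · 0.0745) = 0.182248 rev/s = 10.9349 rpm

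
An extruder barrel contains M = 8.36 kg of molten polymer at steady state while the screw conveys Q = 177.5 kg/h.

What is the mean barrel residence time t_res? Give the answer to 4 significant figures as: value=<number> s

value=169.6 s

Convert throughput: Q = 177.5 kg/h = 177.5/3600 = 0.0493056 kg/s
t_res = M / Q_s = 8.36 / 0.0493056 = 169.555 s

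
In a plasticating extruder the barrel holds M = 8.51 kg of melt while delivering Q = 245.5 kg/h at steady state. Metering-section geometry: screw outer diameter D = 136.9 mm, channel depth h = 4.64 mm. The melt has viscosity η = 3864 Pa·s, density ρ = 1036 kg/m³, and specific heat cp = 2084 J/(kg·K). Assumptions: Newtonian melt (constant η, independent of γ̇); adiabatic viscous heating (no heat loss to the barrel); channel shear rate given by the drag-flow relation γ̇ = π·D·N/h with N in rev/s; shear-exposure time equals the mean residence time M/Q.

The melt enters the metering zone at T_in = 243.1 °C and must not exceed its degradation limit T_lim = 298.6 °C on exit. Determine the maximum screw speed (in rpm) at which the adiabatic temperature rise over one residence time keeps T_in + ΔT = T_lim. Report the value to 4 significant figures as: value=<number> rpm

value=10.20 rpm

Convert throughput: Q = 245.5 kg/h = 245.5/3600 = 0.0681944 kg/s
Mean residence time: t_res = M/Q_s = 8.51 kg / 0.0681944 kg/s = 124.79 s
Convert to metres: D = 0.1369 m, h = 0.00464 m
ΔT_a = T_lim − T_in = 298.6 °C − 243.1 °C = 55.5 K
γ̇_max² = ΔT_a·ρ·cp/(η·t_res) = 55.5·1036·2084/(3864·124.79) = 248.504 s⁻²
Take the square root: γ̇_max = √(248.504) = 15.764 s⁻¹
Solve γ̇ = πDN/h for N: N_max = γ̇_max·h/(π·D) = 15.764 × 0.00464 / (π × 0.1369) = 0.170071 rev/s = 10.2043 rpm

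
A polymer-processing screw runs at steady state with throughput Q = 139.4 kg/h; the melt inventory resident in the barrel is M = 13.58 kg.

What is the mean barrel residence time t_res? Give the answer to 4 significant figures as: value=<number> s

Convert throughput: Q = 139.4 kg/h = 139.4/3600 = 0.0387222 kg/s
t_res = M / Q_s = 13.58 ÷ 0.0387222 = 350.703 s

value=350.7 s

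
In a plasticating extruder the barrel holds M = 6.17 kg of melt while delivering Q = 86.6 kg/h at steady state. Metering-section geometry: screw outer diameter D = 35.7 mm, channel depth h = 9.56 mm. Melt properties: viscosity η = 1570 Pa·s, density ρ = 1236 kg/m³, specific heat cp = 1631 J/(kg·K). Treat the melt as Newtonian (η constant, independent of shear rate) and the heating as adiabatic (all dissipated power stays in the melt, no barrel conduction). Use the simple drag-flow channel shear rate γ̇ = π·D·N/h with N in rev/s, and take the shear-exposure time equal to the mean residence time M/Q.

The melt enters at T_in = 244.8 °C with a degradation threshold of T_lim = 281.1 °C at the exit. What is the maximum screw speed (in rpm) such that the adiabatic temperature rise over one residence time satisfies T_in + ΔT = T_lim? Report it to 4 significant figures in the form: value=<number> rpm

Q_s = Q / 3600 = 86.6 / 3600 = 0.0240556 kg/s
t_res = M / Q_s = 6.17 ÷ 0.0240556 = 256.49 s
Convert to metres: D = 0.0357 m, h = 0.00956 m
Allowable rise: ΔT_a = T_lim − T_in = 281.1 − 244.8 = 36.3 K
Invert ΔT = ηγ̇²t_res/(ρcp) for γ̇: γ̇_max² = ΔT_a ρ cp / (η t_res) = 36.3·1236·1631 / (1570·256.49) = 181.723 s⁻²
γ̇_max = √181.723 = 13.4805 s⁻¹
N_max = γ̇_max·h / (π·D) = 13.4805 · 0.00956 / (π · 0.0357) = 1.14907 rev/s = 68.9439 rpm

value=68.94 rpm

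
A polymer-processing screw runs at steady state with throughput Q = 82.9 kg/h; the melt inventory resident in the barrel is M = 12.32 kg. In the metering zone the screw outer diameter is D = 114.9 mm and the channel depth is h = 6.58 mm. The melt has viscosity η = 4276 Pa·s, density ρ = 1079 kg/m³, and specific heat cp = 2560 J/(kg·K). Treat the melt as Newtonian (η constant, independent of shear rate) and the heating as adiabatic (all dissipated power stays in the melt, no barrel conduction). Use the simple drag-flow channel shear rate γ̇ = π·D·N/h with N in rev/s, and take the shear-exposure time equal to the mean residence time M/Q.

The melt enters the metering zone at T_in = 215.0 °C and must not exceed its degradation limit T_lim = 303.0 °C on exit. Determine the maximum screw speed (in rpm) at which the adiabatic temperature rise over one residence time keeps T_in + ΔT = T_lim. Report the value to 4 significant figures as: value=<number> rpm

value=11.27 rpm

Q_s = Q / 3600 = 82.9 / 3600 = 0.0230278 kg/s
t_res = M / Q_s = 12.32 / 0.0230278 = 535.006 s
Convert to metres: D = 0.1149 m, h = 0.00658 m
ΔT_a = T_lim − T_in = 303.0 − 215.0 = 88 K
Invert ΔT = ηγ̇²t_res/(ρcp) for γ̇: γ̇_max² = ΔT_a ρ cp / (η t_res) = 88·1079·2560 / (4276·535.006) = 106.255 s⁻²
γ̇_max = sqrt(106.255) = 10.308 s⁻¹
N_max = γ̇_max h / (πD) = 10.308·0.00658/(π·0.1149) = 0.187901 rev/s → ×60 = 11.2741 rpm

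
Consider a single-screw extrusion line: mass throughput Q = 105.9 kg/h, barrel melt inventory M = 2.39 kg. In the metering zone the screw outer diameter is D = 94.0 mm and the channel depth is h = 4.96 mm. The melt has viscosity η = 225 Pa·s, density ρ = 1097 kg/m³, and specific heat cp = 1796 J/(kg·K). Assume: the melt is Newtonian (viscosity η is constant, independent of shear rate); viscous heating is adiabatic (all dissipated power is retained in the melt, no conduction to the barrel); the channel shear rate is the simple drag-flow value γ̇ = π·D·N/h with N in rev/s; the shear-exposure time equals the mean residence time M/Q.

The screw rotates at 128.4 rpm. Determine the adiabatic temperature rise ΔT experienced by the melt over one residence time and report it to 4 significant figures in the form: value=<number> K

value=150.6 K

Throughput in SI: Q_s = 105.9 kg/h ÷ 3600 s/h = 0.0294167 kg/s
t_res = M / Q_s = 2.39 / 0.0294167 = 81.2465 s
D = 94.0 mm = 0.094 m;  h = 4.96 mm = 0.00496 m;  N = 128.4 rpm / 60 = 2.14 rev/s
γ̇ = π·D·N / h = π · 0.094 · 2.14 / 0.00496 = 127.412 s⁻¹
ΔT = η·γ̇²·t_res / (ρ·cp) = 225 · (127.412)² · 81.2465 / (1097 · 1796) = 150.624 K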